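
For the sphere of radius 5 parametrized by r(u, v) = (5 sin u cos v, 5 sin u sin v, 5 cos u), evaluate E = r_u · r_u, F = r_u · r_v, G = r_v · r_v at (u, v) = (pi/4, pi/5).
E = 25;  F = 0;  G = 25/2

Partials: r_u = (5*cos(u)*cos(v), 5*sin(v)*cos(u), -5*sin(u)), r_v = (-5*sin(u)*sin(v), 5*sin(u)*cos(v), 0). As functions of (u, v):
  E = r_u · r_u = 25,
  F = r_u · r_v = 0,
  G = r_v · r_v = 25*sin(u)^2.
Evaluating at (u, v) = (pi/4, pi/5): E = 25, F = 0, G = 25/2.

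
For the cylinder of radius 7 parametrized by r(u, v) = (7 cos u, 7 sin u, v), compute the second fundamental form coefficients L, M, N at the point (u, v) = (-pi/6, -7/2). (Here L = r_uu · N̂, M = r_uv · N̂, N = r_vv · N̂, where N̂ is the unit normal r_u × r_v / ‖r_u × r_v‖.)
L = -7;  M = 0;  N = 0

Compute the unit normal N̂(u, v) = (cos(u), sin(u), 0), and the second partials r_uu, r_uv, r_vv. Take dot products:
  L(u, v) = r_uu · N̂ = -7,
  M(u, v) = r_uv · N̂ = 0,
  N(u, v) = r_vv · N̂ = 0.
Evaluating at (u, v) = (-pi/6, -7/2):
  L = -7, M = 0, N = 0.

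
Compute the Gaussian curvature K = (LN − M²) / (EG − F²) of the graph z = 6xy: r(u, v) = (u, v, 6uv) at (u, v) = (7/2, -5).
K = -9/450241

Coefficients of the first fundamental form: E = 36*v^2 + 1, F = 36*u*v, G = 36*u^2 + 1.
Coefficients of the second fundamental form: L = 0, M = 6/sqrt(36*u^2 + 36*v^2 + 1), N = 0.
Assemble K = (LN − M²)/(EG − F²) = -36/(1296*u^4 + 2592*u^2*v^2 + 72*u^2 + 1296*v^4 + 72*v^2 + 1). At (u, v) = (7/2, -5): K = -9/450241.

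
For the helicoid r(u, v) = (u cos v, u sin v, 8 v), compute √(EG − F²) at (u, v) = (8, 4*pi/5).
√(EG − F²)|_{(8, 4*pi/5)} = 8*sqrt(2)

E = 1, F = 0, G = u^2 + 64; EG − F² = u^2 + 64; √(EG − F²) = sqrt(u^2 + 64). At the given point: 8*sqrt(2).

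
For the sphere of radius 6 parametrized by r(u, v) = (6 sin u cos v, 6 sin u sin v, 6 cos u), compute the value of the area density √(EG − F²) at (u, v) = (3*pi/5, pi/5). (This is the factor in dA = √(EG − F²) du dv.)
√(EG − F²)|_{(3*pi/5, pi/5)} = 9*sqrt(2*sqrt(5) + 10)

E = 36, F = 0, G = 36*sin(u)^2, so EG − F² = 1296*sin(u)^2. Taking the positive square root: √(EG − F²) = 36*Abs(sin(u)). At (u, v) = (3*pi/5, pi/5): 9*sqrt(2*sqrt(5) + 10).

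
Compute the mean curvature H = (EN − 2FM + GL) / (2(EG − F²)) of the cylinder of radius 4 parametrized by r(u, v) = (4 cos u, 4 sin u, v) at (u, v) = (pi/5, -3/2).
H = -1/8

With E = 16, F = 0, G = 1, L = -4, M = 0, N = 0, assemble
  H = (EN − 2FM + GL) / (2(EG − F²)) = -1/8.
At (u, v) = (pi/5, -3/2): H = -1/8.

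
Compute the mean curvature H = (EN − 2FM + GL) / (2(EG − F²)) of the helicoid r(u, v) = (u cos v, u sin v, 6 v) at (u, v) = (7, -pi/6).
H = 0

With E = 1, F = 0, G = u^2 + 36, L = 0, M = -6/sqrt(u^2 + 36), N = 0, assemble
  H = (EN − 2FM + GL) / (2(EG − F²)) = 0.
At (u, v) = (7, -pi/6): H = 0.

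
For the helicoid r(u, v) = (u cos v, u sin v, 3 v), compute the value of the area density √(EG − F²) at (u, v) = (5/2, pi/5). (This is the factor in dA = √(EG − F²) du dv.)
√(EG − F²)|_{(5/2, pi/5)} = sqrt(61)/2

E = 1, F = 0, G = u^2 + 9, so EG − F² = u^2 + 9. Taking the positive square root: √(EG − F²) = sqrt(u^2 + 9). At (u, v) = (5/2, pi/5): sqrt(61)/2.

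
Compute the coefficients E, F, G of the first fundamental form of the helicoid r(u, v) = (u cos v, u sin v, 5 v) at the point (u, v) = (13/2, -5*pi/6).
E = 1;  F = 0;  G = 269/4

Partials: r_u = (cos(v), sin(v), 0), r_v = (-u*sin(v), u*cos(v), 5). As functions of (u, v):
  E = r_u · r_u = 1,
  F = r_u · r_v = 0,
  G = r_v · r_v = u^2 + 25.
Evaluating at (u, v) = (13/2, -5*pi/6): E = 1, F = 0, G = 269/4.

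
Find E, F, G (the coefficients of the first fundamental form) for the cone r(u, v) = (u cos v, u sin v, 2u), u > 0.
E = 5;  F = 0;  G = u^2

Compute partials: r_u = (cos(v), sin(v), 2), r_v = (-u*sin(v), u*cos(v), 0). Then
  E = r_u · r_u = 5,
  F = r_u · r_v = 0,
  G = r_v · r_v = u^2.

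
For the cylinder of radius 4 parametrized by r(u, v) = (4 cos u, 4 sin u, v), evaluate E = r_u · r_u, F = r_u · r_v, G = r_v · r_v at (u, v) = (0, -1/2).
E = 16;  F = 0;  G = 1

Partials: r_u = (-4*sin(u), 4*cos(u), 0), r_v = (0, 0, 1). As functions of (u, v):
  E = r_u · r_u = 16,
  F = r_u · r_v = 0,
  G = r_v · r_v = 1.
Evaluating at (u, v) = (0, -1/2): E = 16, F = 0, G = 1.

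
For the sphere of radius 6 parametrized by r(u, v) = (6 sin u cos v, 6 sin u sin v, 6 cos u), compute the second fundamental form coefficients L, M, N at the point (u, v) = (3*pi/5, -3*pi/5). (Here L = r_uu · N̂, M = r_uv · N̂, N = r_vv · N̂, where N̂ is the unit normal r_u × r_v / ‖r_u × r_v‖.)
L = -6;  M = 0;  N = -15/4 - 3*sqrt(5)/4

Compute the unit normal N̂(u, v) = (sin(u)^2*cos(v)/Abs(sin(u)), sin(u)^2*sin(v)/Abs(sin(u)), sin(2*u)/(2*Abs(sin(u)))), and the second partials r_uu, r_uv, r_vv. Take dot products:
  L(u, v) = r_uu · N̂ = -6*sin(u)/Abs(sin(u)),
  M(u, v) = r_uv · N̂ = 0,
  N(u, v) = r_vv · N̂ = -6*sin(u)^3/Abs(sin(u)).
Evaluating at (u, v) = (3*pi/5, -3*pi/5):
  L = -6, M = 0, N = -15/4 - 3*sqrt(5)/4.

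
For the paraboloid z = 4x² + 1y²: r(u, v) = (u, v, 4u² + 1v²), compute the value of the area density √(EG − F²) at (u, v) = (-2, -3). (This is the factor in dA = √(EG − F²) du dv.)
√(EG − F²)|_{(-2, -3)} = sqrt(293)

E = 64*u^2 + 1, F = 16*u*v, G = 4*v^2 + 1, so EG − F² = 64*u^2 + 4*v^2 + 1. Taking the positive square root: √(EG − F²) = sqrt(64*u^2 + 4*v^2 + 1). At (u, v) = (-2, -3): sqrt(293).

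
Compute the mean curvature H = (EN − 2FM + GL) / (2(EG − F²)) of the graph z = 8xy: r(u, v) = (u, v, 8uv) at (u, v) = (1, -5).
H = 512*sqrt(185)/184815

With E = 64*v^2 + 1, F = 64*u*v, G = 64*u^2 + 1, L = 0, M = 8/sqrt(64*u^2 + 64*v^2 + 1), N = 0, assemble
  H = (EN − 2FM + GL) / (2(EG − F²)) = -512*u*v/(64*u^2 + 64*v^2 + 1)^(3/2).
At (u, v) = (1, -5): H = 512*sqrt(185)/184815.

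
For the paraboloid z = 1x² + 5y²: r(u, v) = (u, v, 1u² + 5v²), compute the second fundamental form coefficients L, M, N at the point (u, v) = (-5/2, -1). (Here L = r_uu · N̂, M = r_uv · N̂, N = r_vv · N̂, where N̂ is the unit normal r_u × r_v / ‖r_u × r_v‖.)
L = sqrt(14)/21;  M = 0;  N = 5*sqrt(14)/21

Compute the unit normal N̂(u, v) = (-2*u/sqrt(4*u^2 + 100*v^2 + 1), -10*v/sqrt(4*u^2 + 100*v^2 + 1), 1/sqrt(4*u^2 + 100*v^2 + 1)), and the second partials r_uu, r_uv, r_vv. Take dot products:
  L(u, v) = r_uu · N̂ = 2/sqrt(4*u^2 + 100*v^2 + 1),
  M(u, v) = r_uv · N̂ = 0,
  N(u, v) = r_vv · N̂ = 10/sqrt(4*u^2 + 100*v^2 + 1).
Evaluating at (u, v) = (-5/2, -1):
  L = sqrt(14)/21, M = 0, N = 5*sqrt(14)/21.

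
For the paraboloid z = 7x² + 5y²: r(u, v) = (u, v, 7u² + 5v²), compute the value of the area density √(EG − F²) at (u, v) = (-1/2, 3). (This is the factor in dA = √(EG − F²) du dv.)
√(EG − F²)|_{(-1/2, 3)} = 5*sqrt(38)

E = 196*u^2 + 1, F = 140*u*v, G = 100*v^2 + 1, so EG − F² = 196*u^2 + 100*v^2 + 1. Taking the positive square root: √(EG − F²) = sqrt(196*u^2 + 100*v^2 + 1). At (u, v) = (-1/2, 3): 5*sqrt(38).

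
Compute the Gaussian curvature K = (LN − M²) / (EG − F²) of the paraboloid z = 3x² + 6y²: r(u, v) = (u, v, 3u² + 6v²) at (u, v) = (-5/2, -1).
K = 18/34225

Coefficients of the first fundamental form: E = 36*u^2 + 1, F = 72*u*v, G = 144*v^2 + 1.
Coefficients of the second fundamental form: L = 6/sqrt(36*u^2 + 144*v^2 + 1), M = 0, N = 12/sqrt(36*u^2 + 144*v^2 + 1).
Assemble K = (LN − M²)/(EG − F²) = 72/(1296*u^4 + 10368*u^2*v^2 + 72*u^2 + 20736*v^4 + 288*v^2 + 1). At (u, v) = (-5/2, -1): K = 18/34225.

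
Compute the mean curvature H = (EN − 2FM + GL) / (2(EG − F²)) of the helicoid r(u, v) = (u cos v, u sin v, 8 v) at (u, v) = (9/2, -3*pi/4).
H = 0

With E = 1, F = 0, G = u^2 + 64, L = 0, M = -8/sqrt(u^2 + 64), N = 0, assemble
  H = (EN − 2FM + GL) / (2(EG − F²)) = 0.
At (u, v) = (9/2, -3*pi/4): H = 0.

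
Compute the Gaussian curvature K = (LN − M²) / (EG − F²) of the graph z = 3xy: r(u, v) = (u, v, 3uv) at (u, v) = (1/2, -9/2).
K = -36/137641

Coefficients of the first fundamental form: E = 9*v^2 + 1, F = 9*u*v, G = 9*u^2 + 1.
Coefficients of the second fundamental form: L = 0, M = 3/sqrt(9*u^2 + 9*v^2 + 1), N = 0.
Assemble K = (LN − M²)/(EG − F²) = -9/(81*u^4 + 162*u^2*v^2 + 18*u^2 + 81*v^4 + 18*v^2 + 1). At (u, v) = (1/2, -9/2): K = -36/137641.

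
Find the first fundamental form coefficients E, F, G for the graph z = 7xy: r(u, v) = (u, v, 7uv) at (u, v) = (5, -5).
E = 1226;  F = -1225;  G = 1226

Partials: r_u = (1, 0, 7*v), r_v = (0, 1, 7*u). As functions of (u, v):
  E = r_u · r_u = 49*v^2 + 1,
  F = r_u · r_v = 49*u*v,
  G = r_v · r_v = 49*u^2 + 1.
Evaluating at (u, v) = (5, -5): E = 1226, F = -1225, G = 1226.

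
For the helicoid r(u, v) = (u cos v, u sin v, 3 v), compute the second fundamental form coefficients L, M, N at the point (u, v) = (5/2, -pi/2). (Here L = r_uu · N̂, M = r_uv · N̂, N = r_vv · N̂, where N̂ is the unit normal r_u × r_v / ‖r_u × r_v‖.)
L = 0;  M = -6*sqrt(61)/61;  N = 0

Compute the unit normal N̂(u, v) = (3*sin(v)/sqrt(u^2 + 9), -3*cos(v)/sqrt(u^2 + 9), u/sqrt(u^2 + 9)), and the second partials r_uu, r_uv, r_vv. Take dot products:
  L(u, v) = r_uu · N̂ = 0,
  M(u, v) = r_uv · N̂ = -3/sqrt(u^2 + 9),
  N(u, v) = r_vv · N̂ = 0.
Evaluating at (u, v) = (5/2, -pi/2):
  L = 0, M = -6*sqrt(61)/61, N = 0.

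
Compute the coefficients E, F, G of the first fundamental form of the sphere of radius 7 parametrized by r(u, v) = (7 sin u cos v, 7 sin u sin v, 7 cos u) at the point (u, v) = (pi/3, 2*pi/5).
E = 49;  F = 0;  G = 147/4

Partials: r_u = (7*cos(u)*cos(v), 7*sin(v)*cos(u), -7*sin(u)), r_v = (-7*sin(u)*sin(v), 7*sin(u)*cos(v), 0). As functions of (u, v):
  E = r_u · r_u = 49,
  F = r_u · r_v = 0,
  G = r_v · r_v = 49*sin(u)^2.
Evaluating at (u, v) = (pi/3, 2*pi/5): E = 49, F = 0, G = 147/4.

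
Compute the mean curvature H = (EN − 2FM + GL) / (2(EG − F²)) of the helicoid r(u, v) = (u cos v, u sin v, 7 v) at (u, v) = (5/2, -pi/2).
H = 0

With E = 1, F = 0, G = u^2 + 49, L = 0, M = -7/sqrt(u^2 + 49), N = 0, assemble
  H = (EN − 2FM + GL) / (2(EG − F²)) = 0.
At (u, v) = (5/2, -pi/2): H = 0.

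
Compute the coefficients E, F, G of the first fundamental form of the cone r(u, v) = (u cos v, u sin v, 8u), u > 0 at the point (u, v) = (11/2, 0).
E = 65;  F = 0;  G = 121/4

Partials: r_u = (cos(v), sin(v), 8), r_v = (-u*sin(v), u*cos(v), 0). As functions of (u, v):
  E = r_u · r_u = 65,
  F = r_u · r_v = 0,
  G = r_v · r_v = u^2.
Evaluating at (u, v) = (11/2, 0): E = 65, F = 0, G = 121/4.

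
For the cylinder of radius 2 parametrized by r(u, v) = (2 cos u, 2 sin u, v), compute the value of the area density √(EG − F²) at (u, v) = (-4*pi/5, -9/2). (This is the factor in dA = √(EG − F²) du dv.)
√(EG − F²)|_{(-4*pi/5, -9/2)} = 2

E = 4, F = 0, G = 1, so EG − F² = 4. Taking the positive square root: √(EG − F²) = 2. At (u, v) = (-4*pi/5, -9/2): 2.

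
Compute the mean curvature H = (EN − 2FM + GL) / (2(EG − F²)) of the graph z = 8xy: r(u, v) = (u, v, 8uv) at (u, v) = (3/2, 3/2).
H = -1152/4913

With E = 64*v^2 + 1, F = 64*u*v, G = 64*u^2 + 1, L = 0, M = 8/sqrt(64*u^2 + 64*v^2 + 1), N = 0, assemble
  H = (EN − 2FM + GL) / (2(EG − F²)) = -512*u*v/(64*u^2 + 64*v^2 + 1)^(3/2).
At (u, v) = (3/2, 3/2): H = -1152/4913.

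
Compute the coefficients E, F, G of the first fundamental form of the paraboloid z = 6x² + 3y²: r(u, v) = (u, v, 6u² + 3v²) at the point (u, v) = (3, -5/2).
E = 1297;  F = -540;  G = 226

Partials: r_u = (1, 0, 12*u), r_v = (0, 1, 6*v). As functions of (u, v):
  E = r_u · r_u = 144*u^2 + 1,
  F = r_u · r_v = 72*u*v,
  G = r_v · r_v = 36*v^2 + 1.
Evaluating at (u, v) = (3, -5/2): E = 1297, F = -540, G = 226.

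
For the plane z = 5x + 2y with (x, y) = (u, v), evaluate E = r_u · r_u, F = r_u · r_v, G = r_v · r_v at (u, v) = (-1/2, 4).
E = 26;  F = 10;  G = 5

Partials: r_u = (1, 0, 5), r_v = (0, 1, 2). As functions of (u, v):
  E = r_u · r_u = 26,
  F = r_u · r_v = 10,
  G = r_v · r_v = 5.
Evaluating at (u, v) = (-1/2, 4): E = 26, F = 10, G = 5.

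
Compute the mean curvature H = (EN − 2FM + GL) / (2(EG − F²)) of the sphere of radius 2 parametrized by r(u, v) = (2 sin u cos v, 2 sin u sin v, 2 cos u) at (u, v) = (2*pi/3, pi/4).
H = -1/2

With E = 4, F = 0, G = 4*sin(u)^2, L = -2*sin(u)/Abs(sin(u)), M = 0, N = -2*sin(u)^3/Abs(sin(u)), assemble
  H = (EN − 2FM + GL) / (2(EG − F²)) = -sin(u)/(2*Abs(sin(u))).
At (u, v) = (2*pi/3, pi/4): H = -1/2.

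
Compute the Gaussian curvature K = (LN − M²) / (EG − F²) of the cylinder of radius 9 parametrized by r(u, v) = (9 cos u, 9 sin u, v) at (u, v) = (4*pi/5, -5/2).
K = 0

Coefficients of the first fundamental form: E = 81, F = 0, G = 1.
Coefficients of the second fundamental form: L = -9, M = 0, N = 0.
Assemble K = (LN − M²)/(EG − F²) = 0. At (u, v) = (4*pi/5, -5/2): K = 0.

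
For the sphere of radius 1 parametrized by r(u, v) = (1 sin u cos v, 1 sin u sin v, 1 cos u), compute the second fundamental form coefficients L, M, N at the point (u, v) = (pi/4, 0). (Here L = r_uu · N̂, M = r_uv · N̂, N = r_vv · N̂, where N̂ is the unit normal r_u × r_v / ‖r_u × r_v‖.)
L = -1;  M = 0;  N = -1/2

Compute the unit normal N̂(u, v) = (sin(u)^2*cos(v)/Abs(sin(u)), sin(u)^2*sin(v)/Abs(sin(u)), sin(2*u)/(2*Abs(sin(u)))), and the second partials r_uu, r_uv, r_vv. Take dot products:
  L(u, v) = r_uu · N̂ = -sin(u)/Abs(sin(u)),
  M(u, v) = r_uv · N̂ = 0,
  N(u, v) = r_vv · N̂ = -sin(u)^3/Abs(sin(u)).
Evaluating at (u, v) = (pi/4, 0):
  L = -1, M = 0, N = -1/2.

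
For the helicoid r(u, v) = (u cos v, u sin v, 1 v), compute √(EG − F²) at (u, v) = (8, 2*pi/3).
√(EG − F²)|_{(8, 2*pi/3)} = sqrt(65)

E = 1, F = 0, G = u^2 + 1; EG − F² = u^2 + 1; √(EG − F²) = sqrt(u^2 + 1). At the given point: sqrt(65).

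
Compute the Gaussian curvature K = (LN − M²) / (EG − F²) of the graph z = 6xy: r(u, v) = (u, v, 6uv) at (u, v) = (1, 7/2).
K = -9/57121

Coefficients of the first fundamental form: E = 36*v^2 + 1, F = 36*u*v, G = 36*u^2 + 1.
Coefficients of the second fundamental form: L = 0, M = 6/sqrt(36*u^2 + 36*v^2 + 1), N = 0.
Assemble K = (LN − M²)/(EG − F²) = -36/(1296*u^4 + 2592*u^2*v^2 + 72*u^2 + 1296*v^4 + 72*v^2 + 1). At (u, v) = (1, 7/2): K = -9/57121.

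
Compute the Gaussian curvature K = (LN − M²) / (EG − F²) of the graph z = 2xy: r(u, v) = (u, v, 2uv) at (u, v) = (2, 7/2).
K = -1/1089

Coefficients of the first fundamental form: E = 4*v^2 + 1, F = 4*u*v, G = 4*u^2 + 1.
Coefficients of the second fundamental form: L = 0, M = 2/sqrt(4*u^2 + 4*v^2 + 1), N = 0.
Assemble K = (LN − M²)/(EG − F²) = -4/(16*u^4 + 32*u^2*v^2 + 8*u^2 + 16*v^4 + 8*v^2 + 1). At (u, v) = (2, 7/2): K = -1/1089.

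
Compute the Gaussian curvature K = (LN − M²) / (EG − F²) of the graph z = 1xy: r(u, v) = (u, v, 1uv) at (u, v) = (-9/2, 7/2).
K = -4/4489

Coefficients of the first fundamental form: E = v^2 + 1, F = u*v, G = u^2 + 1.
Coefficients of the second fundamental form: L = 0, M = 1/sqrt(u^2 + v^2 + 1), N = 0.
Assemble K = (LN − M²)/(EG − F²) = 1/((u^2*v^2 - (u^2 + 1)*(v^2 + 1))*(u^2 + v^2 + 1)). At (u, v) = (-9/2, 7/2): K = -4/4489.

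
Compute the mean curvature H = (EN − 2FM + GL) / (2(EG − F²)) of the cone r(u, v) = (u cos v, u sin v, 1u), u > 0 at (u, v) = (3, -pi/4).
H = sqrt(2)/12

With E = 2, F = 0, G = u^2, L = 0, M = 0, N = sqrt(2)*u^2/(2*Abs(u)), assemble
  H = (EN − 2FM + GL) / (2(EG − F²)) = sqrt(2)/(4*Abs(u)).
At (u, v) = (3, -pi/4): H = sqrt(2)/12.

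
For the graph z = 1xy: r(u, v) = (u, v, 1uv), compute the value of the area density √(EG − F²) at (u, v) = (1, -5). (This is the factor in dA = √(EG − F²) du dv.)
√(EG − F²)|_{(1, -5)} = 3*sqrt(3)

E = v^2 + 1, F = u*v, G = u^2 + 1, so EG − F² = u^2 + v^2 + 1. Taking the positive square root: √(EG − F²) = sqrt(u^2 + v^2 + 1). At (u, v) = (1, -5): 3*sqrt(3).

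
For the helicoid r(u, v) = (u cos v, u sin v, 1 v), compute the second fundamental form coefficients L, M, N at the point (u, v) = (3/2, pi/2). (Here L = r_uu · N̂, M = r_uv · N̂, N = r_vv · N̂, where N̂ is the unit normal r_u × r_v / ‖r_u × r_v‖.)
L = 0;  M = -2*sqrt(13)/13;  N = 0

Compute the unit normal N̂(u, v) = (sin(v)/sqrt(u^2 + 1), -cos(v)/sqrt(u^2 + 1), u/sqrt(u^2 + 1)), and the second partials r_uu, r_uv, r_vv. Take dot products:
  L(u, v) = r_uu · N̂ = 0,
  M(u, v) = r_uv · N̂ = -1/sqrt(u^2 + 1),
  N(u, v) = r_vv · N̂ = 0.
Evaluating at (u, v) = (3/2, pi/2):
  L = 0, M = -2*sqrt(13)/13, N = 0.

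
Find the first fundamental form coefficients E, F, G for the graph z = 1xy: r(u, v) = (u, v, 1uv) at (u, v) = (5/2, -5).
E = 26;  F = -25/2;  G = 29/4

Partials: r_u = (1, 0, v), r_v = (0, 1, u). As functions of (u, v):
  E = r_u · r_u = v^2 + 1,
  F = r_u · r_v = u*v,
  G = r_v · r_v = u^2 + 1.
Evaluating at (u, v) = (5/2, -5): E = 26, F = -25/2, G = 29/4.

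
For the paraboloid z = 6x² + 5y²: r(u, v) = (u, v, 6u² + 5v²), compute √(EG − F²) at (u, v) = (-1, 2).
√(EG − F²)|_{(-1, 2)} = sqrt(545)

E = 144*u^2 + 1, F = 120*u*v, G = 100*v^2 + 1; EG − F² = 144*u^2 + 100*v^2 + 1; √(EG − F²) = sqrt(144*u^2 + 100*v^2 + 1). At the given point: sqrt(545).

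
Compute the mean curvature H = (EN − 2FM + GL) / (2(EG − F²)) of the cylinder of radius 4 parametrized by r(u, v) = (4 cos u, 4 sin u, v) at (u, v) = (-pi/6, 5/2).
H = -1/8

With E = 16, F = 0, G = 1, L = -4, M = 0, N = 0, assemble
  H = (EN − 2FM + GL) / (2(EG − F²)) = -1/8.
At (u, v) = (-pi/6, 5/2): H = -1/8.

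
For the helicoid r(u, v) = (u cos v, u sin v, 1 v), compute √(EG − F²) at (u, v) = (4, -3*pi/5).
√(EG − F²)|_{(4, -3*pi/5)} = sqrt(17)

E = 1, F = 0, G = u^2 + 1; EG − F² = u^2 + 1; √(EG − F²) = sqrt(u^2 + 1). At the given point: sqrt(17).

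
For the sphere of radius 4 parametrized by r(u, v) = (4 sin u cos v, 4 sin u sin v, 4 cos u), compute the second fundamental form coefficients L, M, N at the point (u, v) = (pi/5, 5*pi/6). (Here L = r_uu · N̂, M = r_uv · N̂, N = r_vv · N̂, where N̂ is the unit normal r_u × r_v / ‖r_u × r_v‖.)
L = -4;  M = 0;  N = -5/2 + sqrt(5)/2

Compute the unit normal N̂(u, v) = (sin(u)^2*cos(v)/Abs(sin(u)), sin(u)^2*sin(v)/Abs(sin(u)), sin(2*u)/(2*Abs(sin(u)))), and the second partials r_uu, r_uv, r_vv. Take dot products:
  L(u, v) = r_uu · N̂ = -4*sin(u)/Abs(sin(u)),
  M(u, v) = r_uv · N̂ = 0,
  N(u, v) = r_vv · N̂ = -4*sin(u)^3/Abs(sin(u)).
Evaluating at (u, v) = (pi/5, 5*pi/6):
  L = -4, M = 0, N = -5/2 + sqrt(5)/2.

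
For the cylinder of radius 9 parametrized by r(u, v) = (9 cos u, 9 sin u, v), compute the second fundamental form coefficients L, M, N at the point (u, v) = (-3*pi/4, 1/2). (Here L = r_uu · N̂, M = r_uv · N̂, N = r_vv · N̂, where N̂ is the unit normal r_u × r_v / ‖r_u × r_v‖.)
L = -9;  M = 0;  N = 0

Compute the unit normal N̂(u, v) = (cos(u), sin(u), 0), and the second partials r_uu, r_uv, r_vv. Take dot products:
  L(u, v) = r_uu · N̂ = -9,
  M(u, v) = r_uv · N̂ = 0,
  N(u, v) = r_vv · N̂ = 0.
Evaluating at (u, v) = (-3*pi/4, 1/2):
  L = -9, M = 0, N = 0.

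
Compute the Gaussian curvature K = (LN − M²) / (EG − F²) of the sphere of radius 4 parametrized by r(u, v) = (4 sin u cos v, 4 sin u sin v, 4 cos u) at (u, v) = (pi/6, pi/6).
K = 1/16

Coefficients of the first fundamental form: E = 16, F = 0, G = 16*sin(u)^2.
Coefficients of the second fundamental form: L = -4*sin(u)/Abs(sin(u)), M = 0, N = -4*sin(u)^3/Abs(sin(u)).
Assemble K = (LN − M²)/(EG − F²) = 1/16. At (u, v) = (pi/6, pi/6): K = 1/16.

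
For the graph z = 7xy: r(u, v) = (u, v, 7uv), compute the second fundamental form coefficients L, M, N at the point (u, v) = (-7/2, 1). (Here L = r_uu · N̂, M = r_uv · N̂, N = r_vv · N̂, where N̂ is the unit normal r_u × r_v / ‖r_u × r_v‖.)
L = 0;  M = 14/51;  N = 0

Compute the unit normal N̂(u, v) = (-7*v/sqrt(49*u^2 + 49*v^2 + 1), -7*u/sqrt(49*u^2 + 49*v^2 + 1), 1/sqrt(49*u^2 + 49*v^2 + 1)), and the second partials r_uu, r_uv, r_vv. Take dot products:
  L(u, v) = r_uu · N̂ = 0,
  M(u, v) = r_uv · N̂ = 7/sqrt(49*u^2 + 49*v^2 + 1),
  N(u, v) = r_vv · N̂ = 0.
Evaluating at (u, v) = (-7/2, 1):
  L = 0, M = 14/51, N = 0.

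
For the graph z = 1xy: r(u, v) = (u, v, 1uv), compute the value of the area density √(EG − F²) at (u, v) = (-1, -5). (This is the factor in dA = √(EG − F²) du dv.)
√(EG − F²)|_{(-1, -5)} = 3*sqrt(3)

E = v^2 + 1, F = u*v, G = u^2 + 1, so EG − F² = u^2 + v^2 + 1. Taking the positive square root: √(EG − F²) = sqrt(u^2 + v^2 + 1). At (u, v) = (-1, -5): 3*sqrt(3).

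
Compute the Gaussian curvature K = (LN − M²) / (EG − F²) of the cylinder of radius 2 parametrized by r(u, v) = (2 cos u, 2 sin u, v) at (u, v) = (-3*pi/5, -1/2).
K = 0

Coefficients of the first fundamental form: E = 4, F = 0, G = 1.
Coefficients of the second fundamental form: L = -2, M = 0, N = 0.
Assemble K = (LN − M²)/(EG − F²) = 0. At (u, v) = (-3*pi/5, -1/2): K = 0.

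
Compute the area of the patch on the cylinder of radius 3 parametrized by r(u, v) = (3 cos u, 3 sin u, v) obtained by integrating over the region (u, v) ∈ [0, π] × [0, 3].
Area = 9*pi

Area = ∫∫ √(EG − F²) du dv with √(EG − F²) = 3. Integrating over [0, π] × [0, 3] gives 9*pi.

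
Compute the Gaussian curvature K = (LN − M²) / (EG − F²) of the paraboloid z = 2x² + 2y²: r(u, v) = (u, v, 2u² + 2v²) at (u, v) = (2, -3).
K = 16/43681

Coefficients of the first fundamental form: E = 16*u^2 + 1, F = 16*u*v, G = 16*v^2 + 1.
Coefficients of the second fundamental form: L = 4/sqrt(16*u^2 + 16*v^2 + 1), M = 0, N = 4/sqrt(16*u^2 + 16*v^2 + 1).
Assemble K = (LN − M²)/(EG − F²) = 16/(256*u^4 + 512*u^2*v^2 + 32*u^2 + 256*v^4 + 32*v^2 + 1). At (u, v) = (2, -3): K = 16/43681.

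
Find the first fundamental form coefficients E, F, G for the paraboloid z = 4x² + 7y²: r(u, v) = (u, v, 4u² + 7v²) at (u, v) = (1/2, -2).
E = 17;  F = -112;  G = 785

Partials: r_u = (1, 0, 8*u), r_v = (0, 1, 14*v). As functions of (u, v):
  E = r_u · r_u = 64*u^2 + 1,
  F = r_u · r_v = 112*u*v,
  G = r_v · r_v = 196*v^2 + 1.
Evaluating at (u, v) = (1/2, -2): E = 17, F = -112, G = 785.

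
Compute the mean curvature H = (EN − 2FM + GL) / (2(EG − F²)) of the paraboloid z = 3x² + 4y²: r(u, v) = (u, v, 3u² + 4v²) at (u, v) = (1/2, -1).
H = 235*sqrt(74)/5476

With E = 36*u^2 + 1, F = 48*u*v, G = 64*v^2 + 1, L = 6/sqrt(36*u^2 + 64*v^2 + 1), M = 0, N = 8/sqrt(36*u^2 + 64*v^2 + 1), assemble
  H = (EN − 2FM + GL) / (2(EG − F²)) = (144*u^2 + 192*v^2 + 7)/(36*u^2 + 64*v^2 + 1)^(3/2).
At (u, v) = (1/2, -1): H = 235*sqrt(74)/5476.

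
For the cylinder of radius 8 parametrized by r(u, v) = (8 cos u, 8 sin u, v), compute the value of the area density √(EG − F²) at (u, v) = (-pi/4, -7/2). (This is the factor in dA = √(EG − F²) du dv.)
√(EG − F²)|_{(-pi/4, -7/2)} = 8

E = 64, F = 0, G = 1, so EG − F² = 64. Taking the positive square root: √(EG − F²) = 8. At (u, v) = (-pi/4, -7/2): 8.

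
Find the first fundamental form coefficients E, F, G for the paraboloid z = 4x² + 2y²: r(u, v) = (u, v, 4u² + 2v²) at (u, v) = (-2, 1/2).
E = 257;  F = -32;  G = 5

Partials: r_u = (1, 0, 8*u), r_v = (0, 1, 4*v). As functions of (u, v):
  E = r_u · r_u = 64*u^2 + 1,
  F = r_u · r_v = 32*u*v,
  G = r_v · r_v = 16*v^2 + 1.
Evaluating at (u, v) = (-2, 1/2): E = 257, F = -32, G = 5.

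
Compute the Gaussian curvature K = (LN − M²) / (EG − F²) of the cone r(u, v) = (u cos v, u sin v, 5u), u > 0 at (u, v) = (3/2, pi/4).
K = 0

Coefficients of the first fundamental form: E = 26, F = 0, G = u^2.
Coefficients of the second fundamental form: L = 0, M = 0, N = 5*sqrt(26)*u^2/(26*Abs(u)).
Assemble K = (LN − M²)/(EG − F²) = 0. At (u, v) = (3/2, pi/4): K = 0.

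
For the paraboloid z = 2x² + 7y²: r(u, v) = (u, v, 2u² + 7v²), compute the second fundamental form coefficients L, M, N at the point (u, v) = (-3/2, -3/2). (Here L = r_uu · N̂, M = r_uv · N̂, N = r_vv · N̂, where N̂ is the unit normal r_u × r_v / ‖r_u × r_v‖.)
L = 2*sqrt(478)/239;  M = 0;  N = 7*sqrt(478)/239

Compute the unit normal N̂(u, v) = (-4*u/sqrt(16*u^2 + 196*v^2 + 1), -14*v/sqrt(16*u^2 + 196*v^2 + 1), 1/sqrt(16*u^2 + 196*v^2 + 1)), and the second partials r_uu, r_uv, r_vv. Take dot products:
  L(u, v) = r_uu · N̂ = 4/sqrt(16*u^2 + 196*v^2 + 1),
  M(u, v) = r_uv · N̂ = 0,
  N(u, v) = r_vv · N̂ = 14/sqrt(16*u^2 + 196*v^2 + 1).
Evaluating at (u, v) = (-3/2, -3/2):
  L = 2*sqrt(478)/239, M = 0, N = 7*sqrt(478)/239.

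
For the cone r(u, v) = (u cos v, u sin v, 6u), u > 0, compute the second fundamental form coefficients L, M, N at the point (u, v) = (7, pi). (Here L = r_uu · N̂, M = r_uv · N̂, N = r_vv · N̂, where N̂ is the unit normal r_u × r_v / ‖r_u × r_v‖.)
L = 0;  M = 0;  N = 42*sqrt(37)/37

Compute the unit normal N̂(u, v) = (-6*sqrt(37)*u*cos(v)/(37*Abs(u)), -6*sqrt(37)*u*sin(v)/(37*Abs(u)), sqrt(37)*u/(37*Abs(u))), and the second partials r_uu, r_uv, r_vv. Take dot products:
  L(u, v) = r_uu · N̂ = 0,
  M(u, v) = r_uv · N̂ = 0,
  N(u, v) = r_vv · N̂ = 6*sqrt(37)*u^2/(37*Abs(u)).
Evaluating at (u, v) = (7, pi):
  L = 0, M = 0, N = 42*sqrt(37)/37.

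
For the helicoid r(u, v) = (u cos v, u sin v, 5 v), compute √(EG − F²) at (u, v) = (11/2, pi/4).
√(EG − F²)|_{(11/2, pi/4)} = sqrt(221)/2

E = 1, F = 0, G = u^2 + 25; EG − F² = u^2 + 25; √(EG − F²) = sqrt(u^2 + 25). At the given point: sqrt(221)/2.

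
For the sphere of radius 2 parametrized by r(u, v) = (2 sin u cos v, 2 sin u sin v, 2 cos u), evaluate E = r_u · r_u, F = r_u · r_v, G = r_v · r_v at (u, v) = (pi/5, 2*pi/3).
E = 4;  F = 0;  G = 5/2 - sqrt(5)/2

Partials: r_u = (2*cos(u)*cos(v), 2*sin(v)*cos(u), -2*sin(u)), r_v = (-2*sin(u)*sin(v), 2*sin(u)*cos(v), 0). As functions of (u, v):
  E = r_u · r_u = 4,
  F = r_u · r_v = 0,
  G = r_v · r_v = 4*sin(u)^2.
Evaluating at (u, v) = (pi/5, 2*pi/3): E = 4, F = 0, G = 5/2 - sqrt(5)/2.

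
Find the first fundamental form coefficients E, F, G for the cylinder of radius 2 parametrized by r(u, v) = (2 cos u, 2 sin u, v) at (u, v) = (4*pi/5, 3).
E = 4;  F = 0;  G = 1

Partials: r_u = (-2*sin(u), 2*cos(u), 0), r_v = (0, 0, 1). As functions of (u, v):
  E = r_u · r_u = 4,
  F = r_u · r_v = 0,
  G = r_v · r_v = 1.
Evaluating at (u, v) = (4*pi/5, 3): E = 4, F = 0, G = 1.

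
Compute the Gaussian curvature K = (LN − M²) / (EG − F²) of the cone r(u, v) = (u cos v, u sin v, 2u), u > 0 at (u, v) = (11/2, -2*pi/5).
K = 0

Coefficients of the first fundamental form: E = 5, F = 0, G = u^2.
Coefficients of the second fundamental form: L = 0, M = 0, N = 2*sqrt(5)*u^2/(5*Abs(u)).
Assemble K = (LN − M²)/(EG − F²) = 0. At (u, v) = (11/2, -2*pi/5): K = 0.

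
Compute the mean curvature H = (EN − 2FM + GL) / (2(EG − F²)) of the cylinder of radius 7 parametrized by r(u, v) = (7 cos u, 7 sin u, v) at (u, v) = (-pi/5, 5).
H = -1/14

With E = 49, F = 0, G = 1, L = -7, M = 0, N = 0, assemble
  H = (EN − 2FM + GL) / (2(EG − F²)) = -1/14.
At (u, v) = (-pi/5, 5): H = -1/14.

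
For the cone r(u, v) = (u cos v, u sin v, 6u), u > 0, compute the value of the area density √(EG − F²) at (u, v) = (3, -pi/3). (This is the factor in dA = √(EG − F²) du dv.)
√(EG − F²)|_{(3, -pi/3)} = 3*sqrt(37)

E = 37, F = 0, G = u^2, so EG − F² = 37*u^2. Taking the positive square root: √(EG − F²) = sqrt(37)*Abs(u). At (u, v) = (3, -pi/3): 3*sqrt(37).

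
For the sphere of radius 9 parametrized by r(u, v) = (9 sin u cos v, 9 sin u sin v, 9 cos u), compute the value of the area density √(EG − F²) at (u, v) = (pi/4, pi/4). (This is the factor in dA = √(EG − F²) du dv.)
√(EG − F²)|_{(pi/4, pi/4)} = 81*sqrt(2)/2

E = 81, F = 0, G = 81*sin(u)^2, so EG − F² = 6561*sin(u)^2. Taking the positive square root: √(EG − F²) = 81*Abs(sin(u)). At (u, v) = (pi/4, pi/4): 81*sqrt(2)/2.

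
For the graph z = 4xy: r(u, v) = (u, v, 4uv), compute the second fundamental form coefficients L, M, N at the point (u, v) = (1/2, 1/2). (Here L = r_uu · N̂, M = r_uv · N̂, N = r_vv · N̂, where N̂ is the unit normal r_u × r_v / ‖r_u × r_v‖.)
L = 0;  M = 4/3;  N = 0

Compute the unit normal N̂(u, v) = (-4*v/sqrt(16*u^2 + 16*v^2 + 1), -4*u/sqrt(16*u^2 + 16*v^2 + 1), 1/sqrt(16*u^2 + 16*v^2 + 1)), and the second partials r_uu, r_uv, r_vv. Take dot products:
  L(u, v) = r_uu · N̂ = 0,
  M(u, v) = r_uv · N̂ = 4/sqrt(16*u^2 + 16*v^2 + 1),
  N(u, v) = r_vv · N̂ = 0.
Evaluating at (u, v) = (1/2, 1/2):
  L = 0, M = 4/3, N = 0.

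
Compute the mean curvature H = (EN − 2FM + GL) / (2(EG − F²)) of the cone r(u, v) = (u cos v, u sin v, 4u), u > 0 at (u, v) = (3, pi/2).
H = 2*sqrt(17)/51

With E = 17, F = 0, G = u^2, L = 0, M = 0, N = 4*sqrt(17)*u^2/(17*Abs(u)), assemble
  H = (EN − 2FM + GL) / (2(EG − F²)) = 2*sqrt(17)/(17*Abs(u)).
At (u, v) = (3, pi/2): H = 2*sqrt(17)/51.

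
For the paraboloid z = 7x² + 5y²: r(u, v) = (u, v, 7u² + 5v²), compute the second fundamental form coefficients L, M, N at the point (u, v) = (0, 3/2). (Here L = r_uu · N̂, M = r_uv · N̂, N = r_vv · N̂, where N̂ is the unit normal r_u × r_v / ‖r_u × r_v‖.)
L = 7*sqrt(226)/113;  M = 0;  N = 5*sqrt(226)/113

Compute the unit normal N̂(u, v) = (-14*u/sqrt(196*u^2 + 100*v^2 + 1), -10*v/sqrt(196*u^2 + 100*v^2 + 1), 1/sqrt(196*u^2 + 100*v^2 + 1)), and the second partials r_uu, r_uv, r_vv. Take dot products:
  L(u, v) = r_uu · N̂ = 14/sqrt(196*u^2 + 100*v^2 + 1),
  M(u, v) = r_uv · N̂ = 0,
  N(u, v) = r_vv · N̂ = 10/sqrt(196*u^2 + 100*v^2 + 1).
Evaluating at (u, v) = (0, 3/2):
  L = 7*sqrt(226)/113, M = 0, N = 5*sqrt(226)/113.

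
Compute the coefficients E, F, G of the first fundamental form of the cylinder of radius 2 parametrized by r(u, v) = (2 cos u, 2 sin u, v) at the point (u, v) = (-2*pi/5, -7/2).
E = 4;  F = 0;  G = 1

Partials: r_u = (-2*sin(u), 2*cos(u), 0), r_v = (0, 0, 1). As functions of (u, v):
  E = r_u · r_u = 4,
  F = r_u · r_v = 0,
  G = r_v · r_v = 1.
Evaluating at (u, v) = (-2*pi/5, -7/2): E = 4, F = 0, G = 1.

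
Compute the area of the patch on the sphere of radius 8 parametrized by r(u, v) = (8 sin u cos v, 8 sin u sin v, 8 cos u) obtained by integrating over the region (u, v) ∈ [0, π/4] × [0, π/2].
Area = 16*pi*(2 - sqrt(2))

Area = ∫∫ √(EG − F²) du dv with √(EG − F²) = 64*Abs(sin(u)). Integrating over [0, π/4] × [0, π/2] gives 16*pi*(2 - sqrt(2)).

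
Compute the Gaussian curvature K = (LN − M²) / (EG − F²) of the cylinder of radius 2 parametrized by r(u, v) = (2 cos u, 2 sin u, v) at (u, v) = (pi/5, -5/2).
K = 0

Coefficients of the first fundamental form: E = 4, F = 0, G = 1.
Coefficients of the second fundamental form: L = -2, M = 0, N = 0.
Assemble K = (LN − M²)/(EG − F²) = 0. At (u, v) = (pi/5, -5/2): K = 0.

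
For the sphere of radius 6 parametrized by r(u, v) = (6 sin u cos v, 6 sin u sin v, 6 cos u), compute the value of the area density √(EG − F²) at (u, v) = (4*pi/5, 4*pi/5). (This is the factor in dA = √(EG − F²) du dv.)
√(EG − F²)|_{(4*pi/5, 4*pi/5)} = 9*sqrt(10 - 2*sqrt(5))

E = 36, F = 0, G = 36*sin(u)^2, so EG − F² = 1296*sin(u)^2. Taking the positive square root: √(EG − F²) = 36*Abs(sin(u)). At (u, v) = (4*pi/5, 4*pi/5): 9*sqrt(10 - 2*sqrt(5)).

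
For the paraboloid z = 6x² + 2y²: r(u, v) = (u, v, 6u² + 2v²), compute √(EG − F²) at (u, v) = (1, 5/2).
√(EG − F²)|_{(1, 5/2)} = 7*sqrt(5)

E = 144*u^2 + 1, F = 48*u*v, G = 16*v^2 + 1; EG − F² = 144*u^2 + 16*v^2 + 1; √(EG − F²) = sqrt(144*u^2 + 16*v^2 + 1). At the given point: 7*sqrt(5).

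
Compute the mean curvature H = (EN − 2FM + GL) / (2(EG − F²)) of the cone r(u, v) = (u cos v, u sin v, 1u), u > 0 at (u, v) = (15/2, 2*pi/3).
H = sqrt(2)/30

With E = 2, F = 0, G = u^2, L = 0, M = 0, N = sqrt(2)*u^2/(2*Abs(u)), assemble
  H = (EN − 2FM + GL) / (2(EG − F²)) = sqrt(2)/(4*Abs(u)).
At (u, v) = (15/2, 2*pi/3): H = sqrt(2)/30.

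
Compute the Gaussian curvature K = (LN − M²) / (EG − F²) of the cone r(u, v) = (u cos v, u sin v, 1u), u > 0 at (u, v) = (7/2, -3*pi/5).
K = 0

Coefficients of the first fundamental form: E = 2, F = 0, G = u^2.
Coefficients of the second fundamental form: L = 0, M = 0, N = sqrt(2)*u^2/(2*Abs(u)).
Assemble K = (LN − M²)/(EG − F²) = 0. At (u, v) = (7/2, -3*pi/5): K = 0.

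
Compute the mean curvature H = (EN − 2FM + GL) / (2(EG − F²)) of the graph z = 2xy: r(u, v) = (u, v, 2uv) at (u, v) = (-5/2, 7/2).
H = 14*sqrt(3)/225

With E = 4*v^2 + 1, F = 4*u*v, G = 4*u^2 + 1, L = 0, M = 2/sqrt(4*u^2 + 4*v^2 + 1), N = 0, assemble
  H = (EN − 2FM + GL) / (2(EG − F²)) = -8*u*v/(4*u^2 + 4*v^2 + 1)^(3/2).
At (u, v) = (-5/2, 7/2): H = 14*sqrt(3)/225.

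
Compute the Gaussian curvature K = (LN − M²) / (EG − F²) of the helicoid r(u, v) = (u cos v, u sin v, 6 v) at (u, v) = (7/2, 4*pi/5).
K = -576/37249

Coefficients of the first fundamental form: E = 1, F = 0, G = u^2 + 36.
Coefficients of the second fundamental form: L = 0, M = -6/sqrt(u^2 + 36), N = 0.
Assemble K = (LN − M²)/(EG − F²) = -36/(u^2 + 36)^2. At (u, v) = (7/2, 4*pi/5): K = -576/37249.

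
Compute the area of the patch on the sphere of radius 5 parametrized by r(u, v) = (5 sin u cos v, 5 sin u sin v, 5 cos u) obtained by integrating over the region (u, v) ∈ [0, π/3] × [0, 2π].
Area = 25*pi

Area = ∫∫ √(EG − F²) du dv with √(EG − F²) = 25*Abs(sin(u)). Integrating over [0, π/3] × [0, 2π] gives 25*pi.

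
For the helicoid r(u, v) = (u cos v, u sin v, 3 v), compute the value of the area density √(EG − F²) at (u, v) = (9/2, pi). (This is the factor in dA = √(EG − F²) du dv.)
√(EG − F²)|_{(9/2, pi)} = 3*sqrt(13)/2

E = 1, F = 0, G = u^2 + 9, so EG − F² = u^2 + 9. Taking the positive square root: √(EG − F²) = sqrt(u^2 + 9). At (u, v) = (9/2, pi): 3*sqrt(13)/2.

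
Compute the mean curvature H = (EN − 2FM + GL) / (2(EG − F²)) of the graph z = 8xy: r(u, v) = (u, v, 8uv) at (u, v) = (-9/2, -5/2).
H = -5760*sqrt(1697)/2879809

With E = 64*v^2 + 1, F = 64*u*v, G = 64*u^2 + 1, L = 0, M = 8/sqrt(64*u^2 + 64*v^2 + 1), N = 0, assemble
  H = (EN − 2FM + GL) / (2(EG − F²)) = -512*u*v/(64*u^2 + 64*v^2 + 1)^(3/2).
At (u, v) = (-9/2, -5/2): H = -5760*sqrt(1697)/2879809.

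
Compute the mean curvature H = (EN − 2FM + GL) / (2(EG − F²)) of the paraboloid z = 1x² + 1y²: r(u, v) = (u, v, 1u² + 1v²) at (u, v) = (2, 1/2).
H = 19*sqrt(2)/108

With E = 4*u^2 + 1, F = 4*u*v, G = 4*v^2 + 1, L = 2/sqrt(4*u^2 + 4*v^2 + 1), M = 0, N = 2/sqrt(4*u^2 + 4*v^2 + 1), assemble
  H = (EN − 2FM + GL) / (2(EG − F²)) = 2*(2*u^2 + 2*v^2 + 1)/(4*u^2 + 4*v^2 + 1)^(3/2).
At (u, v) = (2, 1/2): H = 19*sqrt(2)/108.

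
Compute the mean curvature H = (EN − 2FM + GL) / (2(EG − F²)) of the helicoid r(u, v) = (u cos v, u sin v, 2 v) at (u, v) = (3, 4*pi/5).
H = 0

With E = 1, F = 0, G = u^2 + 4, L = 0, M = -2/sqrt(u^2 + 4), N = 0, assemble
  H = (EN − 2FM + GL) / (2(EG − F²)) = 0.
At (u, v) = (3, 4*pi/5): H = 0.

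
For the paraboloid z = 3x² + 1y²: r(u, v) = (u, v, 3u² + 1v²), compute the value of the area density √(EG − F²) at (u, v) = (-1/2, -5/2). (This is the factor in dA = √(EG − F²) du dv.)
√(EG − F²)|_{(-1/2, -5/2)} = sqrt(35)

E = 36*u^2 + 1, F = 12*u*v, G = 4*v^2 + 1, so EG − F² = 36*u^2 + 4*v^2 + 1. Taking the positive square root: √(EG − F²) = sqrt(36*u^2 + 4*v^2 + 1). At (u, v) = (-1/2, -5/2): sqrt(35).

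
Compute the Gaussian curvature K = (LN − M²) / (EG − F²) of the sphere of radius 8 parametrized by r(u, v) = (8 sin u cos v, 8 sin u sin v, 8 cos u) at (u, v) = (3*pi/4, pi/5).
K = 1/64

Coefficients of the first fundamental form: E = 64, F = 0, G = 64*sin(u)^2.
Coefficients of the second fundamental form: L = -8*sin(u)/Abs(sin(u)), M = 0, N = -8*sin(u)^3/Abs(sin(u)).
Assemble K = (LN − M²)/(EG − F²) = 1/64. At (u, v) = (3*pi/4, pi/5): K = 1/64.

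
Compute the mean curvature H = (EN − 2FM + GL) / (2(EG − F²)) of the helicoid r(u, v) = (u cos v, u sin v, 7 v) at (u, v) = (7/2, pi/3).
H = 0

With E = 1, F = 0, G = u^2 + 49, L = 0, M = -7/sqrt(u^2 + 49), N = 0, assemble
  H = (EN − 2FM + GL) / (2(EG − F²)) = 0.
At (u, v) = (7/2, pi/3): H = 0.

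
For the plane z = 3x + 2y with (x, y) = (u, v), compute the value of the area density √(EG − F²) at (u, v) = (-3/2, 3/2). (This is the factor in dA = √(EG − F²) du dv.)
√(EG − F²)|_{(-3/2, 3/2)} = sqrt(14)

E = 10, F = 6, G = 5, so EG − F² = 14. Taking the positive square root: √(EG − F²) = sqrt(14). At (u, v) = (-3/2, 3/2): sqrt(14).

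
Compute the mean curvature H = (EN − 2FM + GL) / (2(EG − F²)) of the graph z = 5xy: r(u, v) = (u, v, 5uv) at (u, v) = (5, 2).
H = -625*sqrt(6)/23958

With E = 25*v^2 + 1, F = 25*u*v, G = 25*u^2 + 1, L = 0, M = 5/sqrt(25*u^2 + 25*v^2 + 1), N = 0, assemble
  H = (EN − 2FM + GL) / (2(EG − F²)) = -125*u*v/(25*u^2 + 25*v^2 + 1)^(3/2).
At (u, v) = (5, 2): H = -625*sqrt(6)/23958.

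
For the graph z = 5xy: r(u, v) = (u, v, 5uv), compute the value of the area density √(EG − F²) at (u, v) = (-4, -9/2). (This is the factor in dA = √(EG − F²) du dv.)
√(EG − F²)|_{(-4, -9/2)} = sqrt(3629)/2

E = 25*v^2 + 1, F = 25*u*v, G = 25*u^2 + 1, so EG − F² = 25*u^2 + 25*v^2 + 1. Taking the positive square root: √(EG − F²) = sqrt(25*u^2 + 25*v^2 + 1). At (u, v) = (-4, -9/2): sqrt(3629)/2.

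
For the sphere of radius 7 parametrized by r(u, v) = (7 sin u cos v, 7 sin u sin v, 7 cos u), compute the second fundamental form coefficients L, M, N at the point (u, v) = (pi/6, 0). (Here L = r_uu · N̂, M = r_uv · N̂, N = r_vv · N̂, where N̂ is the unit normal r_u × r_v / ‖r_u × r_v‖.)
L = -7;  M = 0;  N = -7/4

Compute the unit normal N̂(u, v) = (sin(u)^2*cos(v)/Abs(sin(u)), sin(u)^2*sin(v)/Abs(sin(u)), sin(2*u)/(2*Abs(sin(u)))), and the second partials r_uu, r_uv, r_vv. Take dot products:
  L(u, v) = r_uu · N̂ = -7*sin(u)/Abs(sin(u)),
  M(u, v) = r_uv · N̂ = 0,
  N(u, v) = r_vv · N̂ = -7*sin(u)^3/Abs(sin(u)).
Evaluating at (u, v) = (pi/6, 0):
  L = -7, M = 0, N = -7/4.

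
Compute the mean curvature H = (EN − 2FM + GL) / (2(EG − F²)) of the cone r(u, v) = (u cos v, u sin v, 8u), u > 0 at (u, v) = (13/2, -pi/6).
H = 8*sqrt(65)/845

With E = 65, F = 0, G = u^2, L = 0, M = 0, N = 8*sqrt(65)*u^2/(65*Abs(u)), assemble
  H = (EN − 2FM + GL) / (2(EG − F²)) = 4*sqrt(65)/(65*Abs(u)).
At (u, v) = (13/2, -pi/6): H = 8*sqrt(65)/845.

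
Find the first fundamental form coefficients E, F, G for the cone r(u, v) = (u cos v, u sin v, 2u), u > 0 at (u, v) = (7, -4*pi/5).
E = 5;  F = 0;  G = 49

Partials: r_u = (cos(v), sin(v), 2), r_v = (-u*sin(v), u*cos(v), 0). As functions of (u, v):
  E = r_u · r_u = 5,
  F = r_u · r_v = 0,
  G = r_v · r_v = u^2.
Evaluating at (u, v) = (7, -4*pi/5): E = 5, F = 0, G = 49.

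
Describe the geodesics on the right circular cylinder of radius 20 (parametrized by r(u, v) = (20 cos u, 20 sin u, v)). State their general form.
The cylinder is flat (K = 0) and locally isometric to the plane via the development (u, v) ↦ (20 u, v). Geodesics are the pre-images of straight lines: circles (v constant), vertical lines (u constant), and helices (v = c · u + d) for constants c, d.

A right cylinder has E = 20², F = 0, G = 1, so EG − F² = 20², and L = −20, M = N = 0, giving K = (LN − M²)/(EG − F²) = 0 everywhere. A flat surface is locally isometric to the Euclidean plane via the map (u, v) ↦ (20 u, v). Straight lines in the (x̃, ỹ) plane pull back to: (a) horizontal circles (v = const), (b) vertical generators (u = const), and (c) helices (20 u tan θ = v, i.e. v = c · u + d).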